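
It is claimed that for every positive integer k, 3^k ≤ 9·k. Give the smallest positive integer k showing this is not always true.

k = 4

A counterexample is any positive integer k such that 3^k > 9·k; we check each in order.
k = 1: 3^k = 3 and 9·k = 9, so 3 ≤ 9.
k = 2: 3^k = 9 and 9·k = 18, so 9 ≤ 18.
k = 3: 3^k = 27 and 9·k = 27, so 27 ≤ 27.
k = 4: 3^k = 81 and 9·k = 36, so 81 > 36.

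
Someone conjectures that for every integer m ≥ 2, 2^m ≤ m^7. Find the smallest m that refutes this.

m = 37

A counterexample is any integer m ≥ 2 such that 2^m > m^7; we check each in order.
For m = 2, 3, 4, 5, …, 34, 35, 36 the conclusion holds.
m = 37: 2^m = 137438953472 and m^7 = 94931877133, so 137438953472 > 94931877133.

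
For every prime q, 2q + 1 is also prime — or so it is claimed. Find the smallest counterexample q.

q = 7

q = 2: 2q + 1 = 5, prime.
q = 3: 2q + 1 = 7, prime.
q = 5: 2q + 1 = 11, prime.
q = 7: 2q + 1 = 15 = 3 × 5, not prime.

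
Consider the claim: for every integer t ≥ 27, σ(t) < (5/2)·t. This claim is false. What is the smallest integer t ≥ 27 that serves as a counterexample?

t = 36

For t = 27, 28, 29, 30, 31, 32, 33, 34, 35 the conclusion holds.
t = 36: σ(36) = 91; 91 ≥ 90.
So t = 36 is the smallest counterexample.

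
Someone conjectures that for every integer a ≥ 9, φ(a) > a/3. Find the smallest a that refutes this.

a = 9: φ(9) = 6 and 9/3 = 3, so φ(9) > 9/3.
a = 10: φ(10) = 4 and 10/3 = 10/3, so φ(10) > 10/3.
a = 11: φ(11) = 10 and 11/3 = 11/3, so φ(11) > 11/3.
a = 12: φ(12) = 4 and 12/3 = 4, so φ(12) ≤ 12/3.

a = 12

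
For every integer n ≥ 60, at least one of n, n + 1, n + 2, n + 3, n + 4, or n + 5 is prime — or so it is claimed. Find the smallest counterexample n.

n = 90

Check each integer n ≥ 60 in order until n, n + 1, n + 2, n + 3, n + 4, n + 5 are all composite.
For n = 60, 61, 62, 63, …, 87, 88, 89 the conclusion holds.
n = 90: 90 = 2 × 45; 91 = 7 × 13; 92 = 2 × 46; 93 = 3 × 31; 94 = 2 × 47; 95 = 5 × 19 — all composite.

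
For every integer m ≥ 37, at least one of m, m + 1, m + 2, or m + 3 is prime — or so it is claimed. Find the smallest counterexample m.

m = 48

The first 11 eligible values, up to m = 47, all satisfy the conclusion.
m = 48: 48 = 2 × 24; 49 = 7 × 7; 50 = 2 × 25; 51 = 3 × 17 — all composite.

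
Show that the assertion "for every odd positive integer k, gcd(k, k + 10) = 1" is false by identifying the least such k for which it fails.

k = 5

Check each odd positive integer k in order until gcd(k, k + 10) > 1.
For k = 1, 3 the conclusion holds.
k = 5: gcd(5, 15) = 5.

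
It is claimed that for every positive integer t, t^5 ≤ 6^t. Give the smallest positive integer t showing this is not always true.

t = 3

t = 1: t^5 = 1 and 6^t = 6, so 1 ≤ 6.
t = 2: t^5 = 32 and 6^t = 36, so 32 ≤ 36.
t = 3: t^5 = 243 and 6^t = 216, so 243 > 216.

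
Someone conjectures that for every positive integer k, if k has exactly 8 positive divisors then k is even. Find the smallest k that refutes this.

k = 105

A counterexample is any positive integer k such that k has exactly 8 positive divisors but k is odd; we check each in order.
For k = 24, 30, 40, 42, …, 88, 102, 104 the conclusion holds.
k = 105: divisors of 105: 1, 3, 5, 7, 15, 21, 35, 105; 105 is odd.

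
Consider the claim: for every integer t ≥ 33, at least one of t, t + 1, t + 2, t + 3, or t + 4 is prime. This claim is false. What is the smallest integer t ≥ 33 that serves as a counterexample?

t = 48

Check each integer t ≥ 33 in order until t, t + 1, t + 2, t + 3, t + 4 are all composite.
The first 15 eligible values, up to t = 47, all satisfy the conclusion.
t = 48: 48 = 2 × 24; 49 = 7 × 7; 50 = 2 × 25; 51 = 3 × 17; 52 = 2 × 26 — all composite.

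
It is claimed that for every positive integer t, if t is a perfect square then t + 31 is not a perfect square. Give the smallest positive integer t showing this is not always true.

t = 225

A counterexample is any positive integer t such that t is a perfect square but t + 31 is a perfect square; we check each in order.
For t = 1, 4, 9, 16, …, 144, 169, 196 the conclusion holds.
t = 225: 225 = 15² and 225 + 31 = 256 = 16².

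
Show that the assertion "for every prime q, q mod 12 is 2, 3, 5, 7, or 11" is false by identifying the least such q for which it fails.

q = 13

A counterexample is any prime q such that the claim fails; we check each in order.
The first 5 eligible values, up to q = 11, all satisfy the conclusion.
q = 13: 13 mod 12 = 1 — not in {2, 3, 5, 7, 11}.
So q = 13 is the smallest counterexample.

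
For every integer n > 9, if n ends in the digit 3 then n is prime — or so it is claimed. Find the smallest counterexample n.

Check each integer n > 9 in order until n ends in the digit 3 but n is not prime.
n = 13: 13 ends in 3 and is prime.
n = 23: 23 ends in 3 and is prime.
n = 33: 33 ends in 3; 33 = 3 × 11, composite.
So n = 33 is the smallest counterexample.

n = 33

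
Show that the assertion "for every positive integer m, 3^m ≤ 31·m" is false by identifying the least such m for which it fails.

m = 5

We need the least positive integer m for which 3^m > 31·m.
m = 1: 3^m = 3 and 31·m = 31, so 3 ≤ 31.
m = 2: 3^m = 9 and 31·m = 62, so 9 ≤ 62.
m = 3: 3^m = 27 and 31·m = 93, so 27 ≤ 93.
m = 4: 3^m = 81 and 31·m = 124, so 81 ≤ 124.
m = 5: 3^m = 243 and 31·m = 155, so 243 > 155.
Hence m = 5 is a counterexample.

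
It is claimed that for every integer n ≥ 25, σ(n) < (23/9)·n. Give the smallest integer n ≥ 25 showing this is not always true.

n = 48

Check each integer n ≥ 25 in order until the claim fails.
For n = 25, 26, 27, 28, …, 45, 46, 47 the conclusion holds.
n = 48: σ(48) = 124; 124 ≥ 368/3.
So n = 48 is the smallest counterexample.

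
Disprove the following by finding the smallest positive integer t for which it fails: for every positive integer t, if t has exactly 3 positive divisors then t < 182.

t = 289

A counterexample is any positive integer t such that t has exactly 3 positive divisors but the claim fails; we check each in order.
The first 6 eligible values, up to t = 169, all satisfy the conclusion.
t = 289: τ(289) = 3; 289 ≥ 182.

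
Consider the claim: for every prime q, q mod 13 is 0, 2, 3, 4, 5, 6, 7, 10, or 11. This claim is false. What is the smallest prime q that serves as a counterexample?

q = 47

We need the least prime q for which the claim fails.
For q = 2, 3, 5, 7, …, 37, 41, 43 the conclusion holds.
q = 47: 47 mod 13 = 8 — not in {0, 2, 3, 4, 5, 6, 7, 10, 11}.
So q = 47 is the smallest counterexample.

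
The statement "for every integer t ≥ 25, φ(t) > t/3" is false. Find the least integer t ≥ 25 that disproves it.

The first 5 eligible values, up to t = 29, all satisfy the conclusion.
t = 30: φ(30) = 8 and 30/3 = 10, so φ(30) ≤ 30/3.
Hence t = 30 is a counterexample.

t = 30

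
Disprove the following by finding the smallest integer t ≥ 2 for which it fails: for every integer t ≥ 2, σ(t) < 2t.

A counterexample is any integer t ≥ 2 such that the claim fails; we check each in order.
For t = 2, 3, 4, 5 the conclusion holds.
t = 6: σ(6) = 12; 12 ≥ 12.

t = 6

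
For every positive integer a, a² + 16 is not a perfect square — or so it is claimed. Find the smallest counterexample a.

Check each positive integer a in order until a² + 16 is a perfect square.
For a = 1, 2 the conclusion holds.
a = 3: 3² + 16 = 25 = 5², a perfect square.
Thus a = 3 disproves the claim, and no smaller a works.

a = 3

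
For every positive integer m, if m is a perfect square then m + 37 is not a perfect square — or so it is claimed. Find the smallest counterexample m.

m = 324

The first 17 eligible values, up to m = 289, all satisfy the conclusion.
m = 324: 324 = 18² and 324 + 37 = 361 = 19².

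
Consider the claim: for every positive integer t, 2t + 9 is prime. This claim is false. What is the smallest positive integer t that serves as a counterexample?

t = 3

Check each positive integer t in order until 2t + 9 is not prime.
For t = 1, 2 the conclusion holds.
t = 3: 2t + 9 = 15 = 3 × 5, composite.
So t = 3 is the smallest counterexample.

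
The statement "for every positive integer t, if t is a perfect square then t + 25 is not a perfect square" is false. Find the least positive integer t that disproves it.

For t = 1, 4, 9, 16, …, 81, 100, 121 the conclusion holds.
t = 144: 144 = 12² and 144 + 25 = 169 = 13².

t = 144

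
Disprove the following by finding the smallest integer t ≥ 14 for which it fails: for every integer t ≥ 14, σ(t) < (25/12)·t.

t = 18

A counterexample is any integer t ≥ 14 such that the claim fails; we check each in order.
The first 4 eligible values, up to t = 17, all satisfy the conclusion.
t = 18: σ(18) = 39; 39 ≥ 75/2.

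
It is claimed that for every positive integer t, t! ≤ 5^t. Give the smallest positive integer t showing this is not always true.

A counterexample is any positive integer t such that t! > 5^t; we check each in order.
The first 11 eligible values, up to t = 11, all satisfy the conclusion.
t = 12: t! = 479001600 and 5^t = 244140625, so 479001600 > 244140625.

t = 12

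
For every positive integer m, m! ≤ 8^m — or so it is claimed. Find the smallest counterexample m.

m = 20

Check each positive integer m in order until m! > 8^m.
For m = 1, 2, 3, 4, …, 17, 18, 19 the conclusion holds.
m = 20: m! = 2432902008176640000 and 8^m = 1152921504606846976, so 2432902008176640000 > 1152921504606846976.
Hence m = 20 is a counterexample.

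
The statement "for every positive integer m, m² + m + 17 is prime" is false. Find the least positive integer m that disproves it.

A counterexample is any positive integer m such that m² + m + 17 is not prime; we check each in order.
The first 15 eligible values, up to m = 15, all satisfy the conclusion.
m = 16: m² + m + 17 = 289 = 17 × 17, composite.
Thus m = 16 disproves the claim, and no smaller m works.

m = 16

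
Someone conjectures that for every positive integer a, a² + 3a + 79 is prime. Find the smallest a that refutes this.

a = 5

For a = 1, 2, 3, 4 the conclusion holds.
a = 5: a² + 3a + 79 = 119 = 7 × 17, composite.
Thus a = 5 disproves the claim, and no smaller a works.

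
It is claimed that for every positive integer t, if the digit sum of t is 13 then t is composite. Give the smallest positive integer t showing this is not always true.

t = 49: digit sum 13; 49 is composite.
t = 58: digit sum 13; 58 is composite.
t = 67: digit sum 13; 67 is prime, not composite.
Thus t = 67 disproves the claim, and no smaller t works.

t = 67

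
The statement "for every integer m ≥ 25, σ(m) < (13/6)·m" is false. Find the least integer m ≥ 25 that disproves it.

m = 30

A counterexample is any integer m ≥ 25 such that the claim fails; we check each in order.
The first 5 eligible values, up to m = 29, all satisfy the conclusion.
m = 30: σ(30) = 72; 72 ≥ 65.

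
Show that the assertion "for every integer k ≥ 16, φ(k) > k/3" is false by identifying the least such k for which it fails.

Check each integer k ≥ 16 in order until the claim fails.
k = 16: φ(16) = 8 and 16/3 = 16/3, so φ(16) > 16/3.
k = 17: φ(17) = 16 and 17/3 = 17/3, so φ(17) > 17/3.
k = 18: φ(18) = 6 and 18/3 = 6, so φ(18) ≤ 18/3.
Thus k = 18 disproves the claim, and no smaller k works.

k = 18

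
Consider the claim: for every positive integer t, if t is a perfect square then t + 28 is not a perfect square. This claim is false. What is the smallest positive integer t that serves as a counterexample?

t = 36

A counterexample is any positive integer t such that t is a perfect square but t + 28 is a perfect square; we check each in order.
For t = 1, 4, 9, 16, 25 the conclusion holds.
t = 36: 36 = 6² and 36 + 28 = 64 = 8².
So t = 36 is the smallest counterexample.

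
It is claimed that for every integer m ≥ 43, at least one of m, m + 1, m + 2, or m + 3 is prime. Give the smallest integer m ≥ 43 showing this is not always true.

m = 48

A counterexample is any integer m ≥ 43 such that m, m + 1, m + 2, m + 3 are all composite; we check each in order.
For m = 43, 44, 45, 46, 47 the conclusion holds.
m = 48: 48 = 2 × 24; 49 = 7 × 7; 50 = 2 × 25; 51 = 3 × 17 — all composite.
Thus m = 48 disproves the claim, and no smaller m works.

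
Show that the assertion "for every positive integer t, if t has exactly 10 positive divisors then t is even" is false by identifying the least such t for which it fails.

Check each positive integer t in order until t has exactly 10 positive divisors but t is odd.
For t = 48, 80, 112, 162, 176, 208, 272, 304, 368 the conclusion holds.
t = 405: divisors of 405: 10 divisors; 405 is odd.
Thus t = 405 disproves the claim, and no smaller t works.

t = 405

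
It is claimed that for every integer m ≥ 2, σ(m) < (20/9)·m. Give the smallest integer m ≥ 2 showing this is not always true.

A counterexample is any integer m ≥ 2 such that the claim fails; we check each in order.
For m = 2, 3, 4, 5, 6, 7, 8, 9, 10, 11 the conclusion holds.
m = 12: σ(12) = 28; 28 ≥ 80/3.

m = 12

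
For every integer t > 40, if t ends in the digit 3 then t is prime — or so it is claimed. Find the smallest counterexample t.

Check each integer t > 40 in order until t ends in the digit 3 but t is not prime.
t = 43: 43 ends in 3 and is prime.
t = 53: 53 ends in 3 and is prime.
t = 63: 63 ends in 3; 63 = 3 × 21, composite.

t = 63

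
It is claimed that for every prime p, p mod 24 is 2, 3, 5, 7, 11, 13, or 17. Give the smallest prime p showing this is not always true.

The first 7 eligible values, up to p = 17, all satisfy the conclusion.
p = 19: 19 mod 24 = 19 — not in {2, 3, 5, 7, 11, 13, 17}.

p = 19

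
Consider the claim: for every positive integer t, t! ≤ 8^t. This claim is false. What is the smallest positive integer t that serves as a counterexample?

t = 20

For t = 1, 2, 3, 4, …, 17, 18, 19 the conclusion holds.
t = 20: t! = 2432902008176640000 and 8^t = 1152921504606846976, so 2432902008176640000 > 1152921504606846976.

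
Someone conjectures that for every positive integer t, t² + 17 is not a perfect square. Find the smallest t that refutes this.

t = 8

We need the least positive integer t for which t² + 17 is a perfect square.
For t = 1, 2, 3, 4, 5, 6, 7 the conclusion holds.
t = 8: 8² + 17 = 81 = 9², a perfect square.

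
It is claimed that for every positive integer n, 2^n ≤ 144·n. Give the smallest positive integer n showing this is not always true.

n = 11

A counterexample is any positive integer n such that 2^n > 144·n; we check each in order.
For n = 1, 2, 3, 4, 5, 6, 7, 8, 9, 10 the conclusion holds.
n = 11: 2^n = 2048 and 144·n = 1584, so 2048 > 1584.
Hence n = 11 is a counterexample.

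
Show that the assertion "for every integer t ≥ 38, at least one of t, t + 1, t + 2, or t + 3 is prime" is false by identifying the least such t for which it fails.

t = 48

A counterexample is any integer t ≥ 38 such that t, t + 1, t + 2, t + 3 are all composite; we check each in order.
The first 10 eligible values, up to t = 47, all satisfy the conclusion.
t = 48: 48 = 2 × 24; 49 = 7 × 7; 50 = 2 × 25; 51 = 3 × 17 — all composite.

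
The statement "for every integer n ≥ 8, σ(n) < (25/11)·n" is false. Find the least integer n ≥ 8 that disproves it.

n = 12

We need the least integer n ≥ 8 for which the claim fails.
The first 4 eligible values, up to n = 11, all satisfy the conclusion.
n = 12: σ(12) = 28; 28 ≥ 300/11.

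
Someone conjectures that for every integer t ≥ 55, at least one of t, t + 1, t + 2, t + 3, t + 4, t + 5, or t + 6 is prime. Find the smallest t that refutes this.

The first 35 eligible values, up to t = 89, all satisfy the conclusion.
t = 90: 90 = 2 × 45; 91 = 7 × 13; 92 = 2 × 46; 93 = 3 × 31; 94 = 2 × 47; 95 = 5 × 19; 96 = 2 × 48 — all composite.
Hence t = 90 is a counterexample.

t = 90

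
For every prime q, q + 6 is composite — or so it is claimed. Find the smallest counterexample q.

q = 5

Check each prime q in order until q + 6 is prime.
For q = 2, 3 the conclusion holds.
q = 5: q + 6 = 11, prime — not composite.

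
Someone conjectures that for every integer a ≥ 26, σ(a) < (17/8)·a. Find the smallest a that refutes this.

a = 30

The first 4 eligible values, up to a = 29, all satisfy the conclusion.
a = 30: σ(30) = 72; 72 ≥ 255/4.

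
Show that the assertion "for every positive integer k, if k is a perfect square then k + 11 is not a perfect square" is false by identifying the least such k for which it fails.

For k = 1, 4, 9, 16 the conclusion holds.
k = 25: 25 = 5² and 25 + 11 = 36 = 6².
Hence k = 25 is a counterexample.

k = 25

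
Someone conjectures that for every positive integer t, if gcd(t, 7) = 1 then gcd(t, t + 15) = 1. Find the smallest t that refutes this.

t = 3

Check each positive integer t in order until gcd(t, 7) = 1 but gcd(t, t + 15) > 1.
t = 1: gcd(1, 16) = 1.
t = 2: gcd(2, 17) = 1.
t = 3: gcd(3, 18) = 3.
So t = 3 is the smallest counterexample.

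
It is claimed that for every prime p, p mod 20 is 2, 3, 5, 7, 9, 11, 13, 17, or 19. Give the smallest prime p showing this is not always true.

p = 41

We need the least prime p for which the claim fails.
For p = 2, 3, 5, 7, …, 29, 31, 37 the conclusion holds.
p = 41: 41 mod 20 = 1 — not in {2, 3, 5, 7, 9, 11, 13, 17, 19}.
Thus p = 41 disproves the claim, and no smaller p works.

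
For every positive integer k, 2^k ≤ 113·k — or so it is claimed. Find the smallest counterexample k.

k = 11

We need the least positive integer k for which 2^k > 113·k.
The first 10 eligible values, up to k = 10, all satisfy the conclusion.
k = 11: 2^k = 2048 and 113·k = 1243, so 2048 > 1243.
Thus k = 11 disproves the claim, and no smaller k works.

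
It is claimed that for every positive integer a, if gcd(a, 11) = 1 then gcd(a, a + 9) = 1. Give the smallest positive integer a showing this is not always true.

a = 3

For a = 1, 2 the conclusion holds.
a = 3: gcd(3, 12) = 3.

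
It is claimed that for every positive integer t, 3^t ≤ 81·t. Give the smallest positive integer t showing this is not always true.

We need the least positive integer t for which 3^t > 81·t.
For t = 1, 2, 3, 4, 5 the conclusion holds.
t = 6: 3^t = 729 and 81·t = 486, so 729 > 486.

t = 6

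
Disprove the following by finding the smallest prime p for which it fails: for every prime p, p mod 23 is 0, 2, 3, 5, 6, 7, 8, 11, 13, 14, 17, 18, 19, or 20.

p = 47

A counterexample is any prime p such that the claim fails; we check each in order.
For p = 2, 3, 5, 7, …, 37, 41, 43 the conclusion holds.
p = 47: 47 mod 23 = 1 — not in {0, 2, 3, 5, 6, 7, 8, 11, 13, 14, 17, 18, 19, 20}.
Hence p = 47 is a counterexample.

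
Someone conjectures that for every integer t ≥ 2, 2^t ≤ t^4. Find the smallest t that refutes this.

t = 17

A counterexample is any integer t ≥ 2 such that 2^t > t^4; we check each in order.
For t = 2, 3, 4, 5, …, 14, 15, 16 the conclusion holds.
t = 17: 2^t = 131072 and t^4 = 83521, so 131072 > 83521.
Hence t = 17 is a counterexample.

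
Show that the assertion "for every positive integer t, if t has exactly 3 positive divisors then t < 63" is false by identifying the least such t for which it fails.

t = 121

A counterexample is any positive integer t such that t has exactly 3 positive divisors but the claim fails; we check each in order.
t = 4: τ(4) = 3; 4 < 63.
t = 9: τ(9) = 3; 9 < 63.
t = 25: τ(25) = 3; 25 < 63.
t = 49: τ(49) = 3; 49 < 63.
t = 121: τ(121) = 3; 121 ≥ 63.
So t = 121 is the smallest counterexample.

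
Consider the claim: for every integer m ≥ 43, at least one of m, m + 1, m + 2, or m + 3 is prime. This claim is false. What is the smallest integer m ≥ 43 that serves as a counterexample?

m = 48

A counterexample is any integer m ≥ 43 such that m, m + 1, m + 2, m + 3 are all composite; we check each in order.
For m = 43, 44, 45, 46, 47 the conclusion holds.
m = 48: 48 = 2 × 24; 49 = 7 × 7; 50 = 2 × 25; 51 = 3 × 17 — all composite.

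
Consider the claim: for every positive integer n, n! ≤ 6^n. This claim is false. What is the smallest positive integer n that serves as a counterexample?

For n = 1, 2, 3, 4, …, 11, 12, 13 the conclusion holds.
n = 14: n! = 87178291200 and 6^n = 78364164096, so 87178291200 > 78364164096.

n = 14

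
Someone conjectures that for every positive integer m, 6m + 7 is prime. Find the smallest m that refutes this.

Check each positive integer m in order until 6m + 7 is not prime.
For m = 1, 2 the conclusion holds.
m = 3: 6m + 7 = 25 = 5 × 5, composite.

m = 3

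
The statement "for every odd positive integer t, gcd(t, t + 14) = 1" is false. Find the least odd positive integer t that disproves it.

A counterexample is any odd positive integer t such that gcd(t, t + 14) > 1; we check each in order.
For t = 1, 3, 5 the conclusion holds.
t = 7: gcd(7, 21) = 7.

t = 7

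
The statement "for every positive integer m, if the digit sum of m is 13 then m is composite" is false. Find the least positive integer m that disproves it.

Check each positive integer m in order until the digit sum of m is 13 but m is prime.
For m = 49, 58 the conclusion holds.
m = 67: digit sum 13; 67 is prime, not composite.
Thus m = 67 disproves the claim, and no smaller m works.

m = 67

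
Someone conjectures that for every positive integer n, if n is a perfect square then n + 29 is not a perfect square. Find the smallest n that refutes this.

We need the least positive integer n for which n is a perfect square but n + 29 is a perfect square.
For n = 1, 4, 9, 16, …, 121, 144, 169 the conclusion holds.
n = 196: 196 = 14² and 196 + 29 = 225 = 15².

n = 196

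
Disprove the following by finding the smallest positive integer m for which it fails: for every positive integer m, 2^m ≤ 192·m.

m = 12

Check each positive integer m in order until 2^m > 192·m.
For m = 1, 2, 3, 4, …, 9, 10, 11 the conclusion holds.
m = 12: 2^m = 4096 and 192·m = 2304, so 4096 > 2304.
Thus m = 12 disproves the claim, and no smaller m works.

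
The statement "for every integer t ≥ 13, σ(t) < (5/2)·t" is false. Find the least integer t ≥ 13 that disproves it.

Check each integer t ≥ 13 in order until the claim fails.
The first 11 eligible values, up to t = 23, all satisfy the conclusion.
t = 24: σ(24) = 60; 60 ≥ 60.

t = 24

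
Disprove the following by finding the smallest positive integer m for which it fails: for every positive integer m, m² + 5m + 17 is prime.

m = 8

We need the least positive integer m for which m² + 5m + 17 is not prime.
For m = 1, 2, 3, 4, 5, 6, 7 the conclusion holds.
m = 8: m² + 5m + 17 = 121 = 11 × 11, composite.
Hence m = 8 is a counterexample.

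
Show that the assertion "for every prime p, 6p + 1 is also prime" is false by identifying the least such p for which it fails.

p = 2: 6p + 1 = 13, prime.
p = 3: 6p + 1 = 19, prime.
p = 5: 6p + 1 = 31, prime.
p = 7: 6p + 1 = 43, prime.
p = 11: 6p + 1 = 67, prime.
p = 13: 6p + 1 = 79, prime.
p = 17: 6p + 1 = 103, prime.
p = 19: 6p + 1 = 115 = 5 × 23, not prime.
Thus p = 19 disproves the claim, and no smaller p works.

p = 19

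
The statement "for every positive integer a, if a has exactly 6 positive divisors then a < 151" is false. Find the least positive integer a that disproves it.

We need the least positive integer a for which a has exactly 6 positive divisors but the claim fails.
The first 21 eligible values, up to a = 148, all satisfy the conclusion.
a = 153: τ(153) = 6; 153 ≥ 151.
So a = 153 is the smallest counterexample.

a = 153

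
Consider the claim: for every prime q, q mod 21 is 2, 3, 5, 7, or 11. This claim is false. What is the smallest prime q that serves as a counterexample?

q = 2: 2 mod 21 = 2.
q = 3: 3 mod 21 = 3.
q = 5: 5 mod 21 = 5.
q = 7: 7 mod 21 = 7.
q = 11: 11 mod 21 = 11.
q = 13: 13 mod 21 = 13 — not in {2, 3, 5, 7, 11}.

q = 13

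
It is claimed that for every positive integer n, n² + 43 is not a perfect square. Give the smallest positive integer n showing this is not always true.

n = 21

For n = 1, 2, 3, 4, …, 18, 19, 20 the conclusion holds.
n = 21: 21² + 43 = 484 = 22², a perfect square.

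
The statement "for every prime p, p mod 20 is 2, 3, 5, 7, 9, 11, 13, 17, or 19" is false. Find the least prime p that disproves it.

We need the least prime p for which the claim fails.
The first 12 eligible values, up to p = 37, all satisfy the conclusion.
p = 41: 41 mod 20 = 1 — not in {2, 3, 5, 7, 9, 11, 13, 17, 19}.
Hence p = 41 is a counterexample.

p = 41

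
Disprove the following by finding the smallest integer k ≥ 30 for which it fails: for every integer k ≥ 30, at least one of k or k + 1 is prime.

For k = 30, 31 the conclusion holds.
k = 32: 32 = 2 × 16; 33 = 3 × 11 — both composite.
Thus k = 32 disproves the claim, and no smaller k works.

k = 32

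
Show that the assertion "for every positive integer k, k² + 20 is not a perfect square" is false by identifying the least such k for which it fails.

Check each positive integer k in order until k² + 20 is a perfect square.
For k = 1, 2, 3 the conclusion holds.
k = 4: 4² + 20 = 36 = 6², a perfect square.
So k = 4 is the smallest counterexample.

k = 4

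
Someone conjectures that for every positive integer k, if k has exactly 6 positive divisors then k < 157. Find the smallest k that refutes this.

We need the least positive integer k for which k has exactly 6 positive divisors but the claim fails.
The first 22 eligible values, up to k = 153, all satisfy the conclusion.
k = 164: τ(164) = 6; 164 ≥ 157.

k = 164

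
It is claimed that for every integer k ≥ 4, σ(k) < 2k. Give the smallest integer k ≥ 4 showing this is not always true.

k = 6

Check each integer k ≥ 4 in order until the claim fails.
k = 4: σ(4) = 7; 7 < 8.
k = 5: σ(5) = 6; 6 < 10.
k = 6: σ(6) = 12; 12 ≥ 12.
So k = 6 is the smallest counterexample.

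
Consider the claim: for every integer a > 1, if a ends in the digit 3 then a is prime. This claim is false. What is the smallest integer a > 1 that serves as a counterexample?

Check each integer a > 1 in order until a ends in the digit 3 but a is not prime.
a = 3: 3 ends in 3 and is prime.
a = 13: 13 ends in 3 and is prime.
a = 23: 23 ends in 3 and is prime.
a = 33: 33 ends in 3; 33 = 3 × 11, composite.

a = 33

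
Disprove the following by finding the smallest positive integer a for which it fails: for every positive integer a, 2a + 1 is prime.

a = 4

A counterexample is any positive integer a such that 2a + 1 is not prime; we check each in order.
a = 1: 2a + 1 = 3, prime.
a = 2: 2a + 1 = 5, prime.
a = 3: 2a + 1 = 7, prime.
a = 4: 2a + 1 = 9 = 3 × 3, composite.
Thus a = 4 disproves the claim, and no smaller a works.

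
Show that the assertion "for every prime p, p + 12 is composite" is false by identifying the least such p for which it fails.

p = 5

We need the least prime p for which p + 12 is prime.
For p = 2, 3 the conclusion holds.
p = 5: p + 12 = 17, prime — not composite.
So p = 5 is the smallest counterexample.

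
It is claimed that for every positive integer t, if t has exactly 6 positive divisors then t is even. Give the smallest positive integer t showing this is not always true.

For t = 12, 18, 20, 28, 32, 44 the conclusion holds.
t = 45: divisors of 45: 1, 3, 5, 9, 15, 45; 45 is odd.

t = 45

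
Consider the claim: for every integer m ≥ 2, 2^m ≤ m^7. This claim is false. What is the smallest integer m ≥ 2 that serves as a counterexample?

We need the least integer m ≥ 2 for which 2^m > m^7.
For m = 2, 3, 4, 5, …, 34, 35, 36 the conclusion holds.
m = 37: 2^m = 137438953472 and m^7 = 94931877133, so 137438953472 > 94931877133.
Thus m = 37 disproves the claim, and no smaller m works.

m = 37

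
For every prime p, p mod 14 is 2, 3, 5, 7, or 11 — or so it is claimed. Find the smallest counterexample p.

p = 13

p = 2: 2 mod 14 = 2.
p = 3: 3 mod 14 = 3.
p = 5: 5 mod 14 = 5.
p = 7: 7 mod 14 = 7.
p = 11: 11 mod 14 = 11.
p = 13: 13 mod 14 = 13 — not in {2, 3, 5, 7, 11}.
So p = 13 is the smallest counterexample.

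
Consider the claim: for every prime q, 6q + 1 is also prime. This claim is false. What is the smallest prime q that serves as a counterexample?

q = 19

A counterexample is any prime q such that 6q + 1 is not prime; we check each in order.
For q = 2, 3, 5, 7, 11, 13, 17 the conclusion holds.
q = 19: 6q + 1 = 115 = 5 × 23, not prime.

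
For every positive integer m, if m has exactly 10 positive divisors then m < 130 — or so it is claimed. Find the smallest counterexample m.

m = 162

A counterexample is any positive integer m such that m has exactly 10 positive divisors but the claim fails; we check each in order.
m = 48: τ(48) = 10; 48 < 130.
m = 80: τ(80) = 10; 80 < 130.
m = 112: τ(112) = 10; 112 < 130.
m = 162: τ(162) = 10; 162 ≥ 130.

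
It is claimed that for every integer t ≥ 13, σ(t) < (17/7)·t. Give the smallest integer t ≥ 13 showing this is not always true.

t = 24

We need the least integer t ≥ 13 for which the claim fails.
For t = 13, 14, 15, 16, …, 21, 22, 23 the conclusion holds.
t = 24: σ(24) = 60; 60 ≥ 408/7.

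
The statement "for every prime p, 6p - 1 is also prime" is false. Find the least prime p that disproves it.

A counterexample is any prime p such that 6p - 1 is not prime; we check each in order.
The first 4 eligible values, up to p = 7, all satisfy the conclusion.
p = 11: 6p - 1 = 65 = 5 × 13, not prime.

p = 11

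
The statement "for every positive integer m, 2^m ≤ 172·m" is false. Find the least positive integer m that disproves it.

A counterexample is any positive integer m such that 2^m > 172·m; we check each in order.
For m = 1, 2, 3, 4, 5, 6, 7, 8, 9, 10 the conclusion holds.
m = 11: 2^m = 2048 and 172·m = 1892, so 2048 > 1892.
So m = 11 is the smallest counterexample.

m = 11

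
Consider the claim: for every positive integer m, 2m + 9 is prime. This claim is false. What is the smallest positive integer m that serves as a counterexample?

m = 3

m = 1: 2m + 9 = 11, prime.
m = 2: 2m + 9 = 13, prime.
m = 3: 2m + 9 = 15 = 3 × 5, composite.
Hence m = 3 is a counterexample.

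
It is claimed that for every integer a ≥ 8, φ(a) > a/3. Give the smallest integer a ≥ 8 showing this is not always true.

a = 12

A counterexample is any integer a ≥ 8 such that the claim fails; we check each in order.
For a = 8, 9, 10, 11 the conclusion holds.
a = 12: φ(12) = 4 and 12/3 = 4, so φ(12) ≤ 12/3.
Hence a = 12 is a counterexample.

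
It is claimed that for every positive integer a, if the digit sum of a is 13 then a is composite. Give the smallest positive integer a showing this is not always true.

We need the least positive integer a for which the digit sum of a is 13 but a is prime.
For a = 49, 58 the conclusion holds.
a = 67: digit sum 13; 67 is prime, not composite.

a = 67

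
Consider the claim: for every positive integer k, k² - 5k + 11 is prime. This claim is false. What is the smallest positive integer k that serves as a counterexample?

k = 7

We need the least positive integer k for which k² - 5k + 11 is not prime.
For k = 1, 2, 3, 4, 5, 6 the conclusion holds.
k = 7: k² - 5k + 11 = 25 = 5 × 5, composite.
So k = 7 is the smallest counterexample.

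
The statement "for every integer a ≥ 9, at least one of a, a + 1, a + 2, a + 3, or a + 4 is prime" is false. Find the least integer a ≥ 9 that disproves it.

a = 24

Check each integer a ≥ 9 in order until a, a + 1, a + 2, a + 3, a + 4 are all composite.
For a = 9, 10, 11, 12, …, 21, 22, 23 the conclusion holds.
a = 24: 24 = 2 × 12; 25 = 5 × 5; 26 = 2 × 13; 27 = 3 × 9; 28 = 2 × 14 — all composite.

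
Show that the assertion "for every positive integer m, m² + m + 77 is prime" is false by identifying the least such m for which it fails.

The first 5 eligible values, up to m = 5, all satisfy the conclusion.
m = 6: m² + m + 77 = 119 = 7 × 17, composite.

m = 6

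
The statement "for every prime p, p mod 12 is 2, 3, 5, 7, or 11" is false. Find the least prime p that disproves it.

p = 13

Check each prime p in order until the claim fails.
p = 2: 2 mod 12 = 2.
p = 3: 3 mod 12 = 3.
p = 5: 5 mod 12 = 5.
p = 7: 7 mod 12 = 7.
p = 11: 11 mod 12 = 11.
p = 13: 13 mod 12 = 1 — not in {2, 3, 5, 7, 11}.
Hence p = 13 is a counterexample.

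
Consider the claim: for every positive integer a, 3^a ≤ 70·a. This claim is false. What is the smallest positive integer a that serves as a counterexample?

The first 5 eligible values, up to a = 5, all satisfy the conclusion.
a = 6: 3^a = 729 and 70·a = 420, so 729 > 420.

a = 6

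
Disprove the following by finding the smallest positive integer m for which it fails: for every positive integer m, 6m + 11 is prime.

m = 4

A counterexample is any positive integer m such that 6m + 11 is not prime; we check each in order.
For m = 1, 2, 3 the conclusion holds.
m = 4: 6m + 11 = 35 = 5 × 7, composite.
Hence m = 4 is a counterexample.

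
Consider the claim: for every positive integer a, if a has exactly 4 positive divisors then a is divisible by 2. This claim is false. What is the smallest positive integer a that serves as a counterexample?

a = 15

A counterexample is any positive integer a such that a has exactly 4 positive divisors but a is not divisible by 2; we check each in order.
a = 6: τ(6) = 4; 6 mod 2 = 0.
a = 8: τ(8) = 4; 8 mod 2 = 0.
a = 10: τ(10) = 4; 10 mod 2 = 0.
a = 14: τ(14) = 4; 14 mod 2 = 0.
a = 15: τ(15) = 4; 15 mod 2 = 1.
Thus a = 15 disproves the claim, and no smaller a works.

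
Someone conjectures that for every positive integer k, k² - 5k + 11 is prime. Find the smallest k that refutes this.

k = 7

For k = 1, 2, 3, 4, 5, 6 the conclusion holds.
k = 7: k² - 5k + 11 = 25 = 5 × 5, composite.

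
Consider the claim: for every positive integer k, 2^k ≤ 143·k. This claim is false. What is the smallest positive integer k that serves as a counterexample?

Check each positive integer k in order until 2^k > 143·k.
For k = 1, 2, 3, 4, 5, 6, 7, 8, 9, 10 the conclusion holds.
k = 11: 2^k = 2048 and 143·k = 1573, so 2048 > 1573.

k = 11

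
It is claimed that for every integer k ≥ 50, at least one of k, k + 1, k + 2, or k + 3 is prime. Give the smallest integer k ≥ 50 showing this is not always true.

We need the least integer k ≥ 50 for which k, k + 1, k + 2, k + 3 are all composite.
The first 4 eligible values, up to k = 53, all satisfy the conclusion.
k = 54: 54 = 2 × 27; 55 = 5 × 11; 56 = 2 × 28; 57 = 3 × 19 — all composite.

k = 54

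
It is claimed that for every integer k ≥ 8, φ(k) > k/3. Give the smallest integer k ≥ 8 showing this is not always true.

Check each integer k ≥ 8 in order until the claim fails.
The first 4 eligible values, up to k = 11, all satisfy the conclusion.
k = 12: φ(12) = 4 and 12/3 = 4, so φ(12) ≤ 12/3.
Hence k = 12 is a counterexample.

k = 12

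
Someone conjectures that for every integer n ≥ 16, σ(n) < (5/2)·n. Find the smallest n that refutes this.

n = 24

Check each integer n ≥ 16 in order until the claim fails.
n = 16: σ(16) = 31; 31 < 40.
n = 17: σ(17) = 18; 18 < 85/2.
n = 18: σ(18) = 39; 39 < 45.
n = 19: σ(19) = 20; 20 < 95/2.
n = 20: σ(20) = 42; 42 < 50.
n = 21: σ(21) = 32; 32 < 105/2.
n = 22: σ(22) = 36; 36 < 55.
n = 23: σ(23) = 24; 24 < 115/2.
n = 24: σ(24) = 60; 60 ≥ 60.
So n = 24 is the smallest counterexample.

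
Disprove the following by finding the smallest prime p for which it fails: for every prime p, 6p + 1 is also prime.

p = 19

Check each prime p in order until 6p + 1 is not prime.
For p = 2, 3, 5, 7, 11, 13, 17 the conclusion holds.
p = 19: 6p + 1 = 115 = 5 × 23, not prime.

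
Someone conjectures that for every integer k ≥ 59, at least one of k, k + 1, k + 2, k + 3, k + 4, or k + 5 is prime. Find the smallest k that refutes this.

k = 90

For k = 59, 60, 61, 62, …, 87, 88, 89 the conclusion holds.
k = 90: 90 = 2 × 45; 91 = 7 × 13; 92 = 2 × 46; 93 = 3 × 31; 94 = 2 × 47; 95 = 5 × 19 — all composite.
Hence k = 90 is a counterexample.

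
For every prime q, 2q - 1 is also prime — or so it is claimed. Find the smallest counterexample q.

q = 5

We need the least prime q for which 2q - 1 is not prime.
For q = 2, 3 the conclusion holds.
q = 5: 2q - 1 = 9 = 3 × 3, not prime.
Thus q = 5 disproves the claim, and no smaller q works.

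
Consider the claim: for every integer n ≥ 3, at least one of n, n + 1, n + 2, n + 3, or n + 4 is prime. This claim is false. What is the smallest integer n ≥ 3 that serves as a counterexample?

The first 21 eligible values, up to n = 23, all satisfy the conclusion.
n = 24: 24 = 2 × 12; 25 = 5 × 5; 26 = 2 × 13; 27 = 3 × 9; 28 = 2 × 14 — all composite.
Thus n = 24 disproves the claim, and no smaller n works.

n = 24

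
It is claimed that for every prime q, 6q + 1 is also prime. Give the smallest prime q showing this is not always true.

A counterexample is any prime q such that 6q + 1 is not prime; we check each in order.
The first 7 eligible values, up to q = 17, all satisfy the conclusion.
q = 19: 6q + 1 = 115 = 5 × 23, not prime.
Thus q = 19 disproves the claim, and no smaller q works.

q = 19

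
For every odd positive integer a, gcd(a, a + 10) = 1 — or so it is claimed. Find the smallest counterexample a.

a = 5

Check each odd positive integer a in order until gcd(a, a + 10) > 1.
For a = 1, 3 the conclusion holds.
a = 5: gcd(5, 15) = 5.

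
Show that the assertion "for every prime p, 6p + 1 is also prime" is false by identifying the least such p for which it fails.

p = 19

We need the least prime p for which 6p + 1 is not prime.
For p = 2, 3, 5, 7, 11, 13, 17 the conclusion holds.
p = 19: 6p + 1 = 115 = 5 × 23, not prime.
Thus p = 19 disproves the claim, and no smaller p works.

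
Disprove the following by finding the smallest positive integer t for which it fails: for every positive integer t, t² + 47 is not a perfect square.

t = 23

The first 22 eligible values, up to t = 22, all satisfy the conclusion.
t = 23: 23² + 47 = 576 = 24², a perfect square.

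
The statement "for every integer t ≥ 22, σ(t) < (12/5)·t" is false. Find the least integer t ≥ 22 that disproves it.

We need the least integer t ≥ 22 for which the claim fails.
For t = 22, 23 the conclusion holds.
t = 24: σ(24) = 60; 60 ≥ 288/5.

t = 24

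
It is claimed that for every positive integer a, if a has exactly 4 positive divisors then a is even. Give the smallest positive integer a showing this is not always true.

For a = 6, 8, 10, 14 the conclusion holds.
a = 15: divisors of 15: 1, 3, 5, 15; 15 is odd.
Hence a = 15 is a counterexample.

a = 15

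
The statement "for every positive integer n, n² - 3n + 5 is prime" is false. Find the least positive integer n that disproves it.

n = 4

n = 1: n² - 3n + 5 = 3, prime.
n = 2: n² - 3n + 5 = 3, prime.
n = 3: n² - 3n + 5 = 5, prime.
n = 4: n² - 3n + 5 = 9 = 3 × 3, composite.
Thus n = 4 disproves the claim, and no smaller n works.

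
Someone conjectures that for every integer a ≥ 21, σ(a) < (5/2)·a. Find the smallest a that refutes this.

a = 24

A counterexample is any integer a ≥ 21 such that the claim fails; we check each in order.
For a = 21, 22, 23 the conclusion holds.
a = 24: σ(24) = 60; 60 ≥ 60.
So a = 24 is the smallest counterexample.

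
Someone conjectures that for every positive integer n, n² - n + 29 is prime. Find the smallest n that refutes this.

For n = 1, 2 the conclusion holds.
n = 3: n² - n + 29 = 35 = 5 × 7, composite.

n = 3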